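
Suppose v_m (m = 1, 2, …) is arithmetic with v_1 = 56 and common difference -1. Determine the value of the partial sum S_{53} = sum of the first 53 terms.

1590

v_m = 56 + (m - 1)·(-1).
v_{53} = 4; S = 53·(56 + 4)/2 = 1590.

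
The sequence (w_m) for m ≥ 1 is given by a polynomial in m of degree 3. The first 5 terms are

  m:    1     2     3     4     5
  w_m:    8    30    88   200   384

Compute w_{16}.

12308

1st diffs: 22, 58, 112, 184.
2nd diffs: 36, 54, 72.
3rd diffs: 18, 18 (constant).
Newton forward-difference form: w_m = 8 + 22·C(m-1,1) + 36·C(m-1,2) + 18·C(m-1,3).
At m = 16: m-1 = 15, so w_{16} = 8 + 330 + 3780 + 8190 = 12308.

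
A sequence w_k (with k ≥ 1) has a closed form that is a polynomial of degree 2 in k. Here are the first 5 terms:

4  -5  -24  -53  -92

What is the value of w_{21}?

-2076

1st diffs: -9, -19, -29, -39.
2nd diffs: -10, -10, -10 (constant).
Newton forward-difference form: w_k = 4 + (-9)·C(k-1,1) + (-10)·C(k-1,2).
At k = 21: k-1 = 20, so w_{21} = 4 - 180 - 1900 = -2076.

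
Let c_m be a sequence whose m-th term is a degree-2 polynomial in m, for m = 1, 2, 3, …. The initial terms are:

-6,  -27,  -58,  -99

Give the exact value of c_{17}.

1st diffs: -21, -31, -41.
2nd diffs: -10, -10 (constant).
Newton forward-difference form: c_m = -6 + (-21)·C(m-1,1) + (-10)·C(m-1,2).
At m = 17: m-1 = 16, so c_{17} = -6 - 336 - 1200 = -1542.

-1542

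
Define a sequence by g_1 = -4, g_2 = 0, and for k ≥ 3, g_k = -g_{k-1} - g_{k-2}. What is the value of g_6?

Compute successive terms:
g_3 = 4, g_4 = -4, g_5 = 0, g_6 = 4.

4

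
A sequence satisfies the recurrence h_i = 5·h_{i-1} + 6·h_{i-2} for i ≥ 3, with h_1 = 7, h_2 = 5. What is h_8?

479885

Applying the relation repeatedly:
h_3 = 67, h_4 = 365, h_5 = 2227, h_6 = 13325, h_7 = 79987, h_8 = 479885.
(Characteristic roots are 6 and -1.)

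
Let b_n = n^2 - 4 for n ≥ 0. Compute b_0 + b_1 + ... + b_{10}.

Over n = 0..10: Σn = 55, Σn² = 385.
Total = (1)·385 + (-4)·11 = 341.

341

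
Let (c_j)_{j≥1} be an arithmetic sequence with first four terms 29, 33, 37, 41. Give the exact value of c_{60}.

265

Common difference d = 4.
c_j = 29 + (j - 1)·4.
c_{60} = 29 + 59·4 = 265.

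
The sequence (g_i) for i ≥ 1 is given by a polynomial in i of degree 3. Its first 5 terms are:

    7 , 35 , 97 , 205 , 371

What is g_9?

1855

1st diffs: 28, 62, 108, 166.
2nd diffs: 34, 46, 58.
3rd diffs: 12, 12 (constant).
Newton forward-difference form: g_i = 7 + 28·C(i-1,1) + 34·C(i-1,2) + 12·C(i-1,3).
At i = 9: i-1 = 8, so g_9 = 7 + 224 + 952 + 672 = 1855.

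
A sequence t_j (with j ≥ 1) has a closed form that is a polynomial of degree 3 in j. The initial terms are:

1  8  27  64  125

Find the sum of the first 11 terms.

1st diffs: 7, 19, 37, 61.
2nd diffs: 12, 18, 24.
3rd diffs: 6, 6 (constant).
So t_j = j^3.
Continuing: …, 216, 343, 512, 729, …, t_{11} = 1331.
Summing j = 1..11 (11 terms) gives 4356.

4356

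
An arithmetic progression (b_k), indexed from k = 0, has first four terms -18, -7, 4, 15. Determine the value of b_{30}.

Common difference d = 11.
b_k = -18 + (k - 0)·11.
b_{30} = -18 + 30·11 = 312.

312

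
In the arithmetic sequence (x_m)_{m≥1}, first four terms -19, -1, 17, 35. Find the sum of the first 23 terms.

Common difference d = 18.
x_m = -19 + (m - 1)·18.
x_{23} = 377; S = 23·(-19 + 377)/2 = 4117.

4117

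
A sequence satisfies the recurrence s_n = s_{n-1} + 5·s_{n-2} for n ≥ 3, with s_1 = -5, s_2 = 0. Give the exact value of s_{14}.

Compute successive terms:
s_3 = -25; s_4 = -25; s_5 = -150; …; s_{11} = -57150; s_{12} = -154775; s_{13} = -440525; s_{14} = -1214400.

-1214400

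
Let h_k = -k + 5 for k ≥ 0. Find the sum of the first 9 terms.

Over k = 0..8: Σk = 36.
Total = (-1)·36 + (5)·9 = 9.

9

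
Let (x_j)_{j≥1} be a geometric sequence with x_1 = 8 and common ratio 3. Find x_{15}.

38263752

x_j = 8·3^(j-1).
x_{15} = 8·3^14 = 38263752.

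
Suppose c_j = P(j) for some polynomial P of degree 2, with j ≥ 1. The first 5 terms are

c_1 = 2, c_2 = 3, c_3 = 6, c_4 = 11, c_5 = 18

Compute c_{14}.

1st diffs: 1, 3, 5, 7.
2nd diffs: 2, 2, 2 (constant).
So c_j = j^2 - 2j + 3.
Evaluating at j = 14 gives c_{14} = 171.

171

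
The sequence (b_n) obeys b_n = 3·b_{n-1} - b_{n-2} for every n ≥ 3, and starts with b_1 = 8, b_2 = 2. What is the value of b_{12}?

-18698

Step forward from the initial values:
b_3 = -2; b_4 = -8; b_5 = -22; b_6 = -58; b_7 = -152; b_8 = -398; b_9 = -1042; b_{10} = -2728; b_{11} = -7142; b_{12} = -18698.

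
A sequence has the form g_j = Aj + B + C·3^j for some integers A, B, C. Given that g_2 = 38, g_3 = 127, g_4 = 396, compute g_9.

Plug in j = 2, 3, 4: 2A + B + 9C = 38; 3A + B + 27C = 127; 4A + B + 81C = 396.
Subtracting the first from the second: A + 18C = 89.
Subtracting the second from the third: A + 54C = 269.
Solving: C = 5, A = -1, then B = -5.
So g_j = -1·j + (-5) + 5·3^j; at j=9 this is 98401.

98401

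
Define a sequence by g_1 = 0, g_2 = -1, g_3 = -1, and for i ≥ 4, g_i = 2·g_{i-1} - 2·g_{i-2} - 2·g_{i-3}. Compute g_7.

12

g_4 = 0  g_5 = 4  g_6 = 10  g_7 = 12.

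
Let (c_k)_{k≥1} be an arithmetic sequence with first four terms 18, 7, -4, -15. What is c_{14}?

Common difference d = -11.
c_k = 18 + (k - 1)·(-11).
c_{14} = 18 + 13·(-11) = -125.

-125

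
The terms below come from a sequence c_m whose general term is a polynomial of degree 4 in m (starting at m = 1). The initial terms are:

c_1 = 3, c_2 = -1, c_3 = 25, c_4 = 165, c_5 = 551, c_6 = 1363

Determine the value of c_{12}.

1st diffs: -4, 26, 140, 386, 812.
2nd diffs: 30, 114, 246, 426.
3rd diffs: 84, 132, 180.
4th diffs: 48, 48 (constant).
Newton forward-difference form: c_m = 3 + (-4)·C(m-1,1) + 30·C(m-1,2) + 84·C(m-1,3) + 48·C(m-1,4).
At m = 12: m-1 = 11, so c_{12} = 3 - 44 + 1650 + 13860 + 15840 = 31309.

31309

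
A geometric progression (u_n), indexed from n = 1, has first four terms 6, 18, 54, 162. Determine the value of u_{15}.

Common ratio r = 3.
u_n = 6·3^(n-1).
u_{15} = 6·3^14 = 28697814.

28697814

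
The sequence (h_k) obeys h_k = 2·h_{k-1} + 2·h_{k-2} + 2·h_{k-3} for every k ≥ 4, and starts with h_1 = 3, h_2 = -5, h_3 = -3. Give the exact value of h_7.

-288

h_4 = -10;  h_5 = -36;  h_6 = -98;  h_7 = -288.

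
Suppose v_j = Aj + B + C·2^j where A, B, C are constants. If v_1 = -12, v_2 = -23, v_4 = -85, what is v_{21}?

The three given values yield: A + B + 2C = -12; 2A + B + 4C = -23; 4A + B + 16C = -85.
Subtracting the first from the second: A + 2C = -11.
Subtracting the second from the third: 2A + 12C = -62.
Solving: C = -5, A = -1, then B = -1.
Therefore v_{21} = -21 + (-1) + (-5)·2097152 = -10485782.

-10485782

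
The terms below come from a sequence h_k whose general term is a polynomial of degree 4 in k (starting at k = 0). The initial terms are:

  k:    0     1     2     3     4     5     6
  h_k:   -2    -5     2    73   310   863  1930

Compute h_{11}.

25265

1st diffs: -3, 7, 71, 237, 553, 1067.
2nd diffs: 10, 64, 166, 316, 514.
3rd diffs: 54, 102, 150, 198.
4th diffs: 48, 48, 48 (constant).
So h_k = 2k^4 - 3k^3 - 2k - 2.
Evaluating at k = 11 gives h_{11} = 25265.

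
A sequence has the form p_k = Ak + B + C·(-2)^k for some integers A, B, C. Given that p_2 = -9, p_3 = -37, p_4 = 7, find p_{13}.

Plug in k = 2, 3, 4: 2A + B + 4C = -9; 3A + B - 8C = -37; 4A + B + 16C = 7.
Subtracting the first from the second: A - 12C = -28.
Subtracting the second from the third: A + 24C = 44.
Solving: C = 2, A = -4, then B = -9.
So p_k = -4·k + (-9) + 2·(-2)^k; at k=13 this is -16445.

-16445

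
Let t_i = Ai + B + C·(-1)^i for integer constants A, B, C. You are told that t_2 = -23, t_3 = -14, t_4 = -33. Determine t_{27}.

Write the equations: 2A + B + C = -23; 3A + B - C = -14; 4A + B + C = -33.
Subtracting the first from the second: A - 2C = 9.
Subtracting the second from the third: A + 2C = -19.
Solving: C = -7, A = -5, then B = -6.
Hence t_{27} = -5·27 + (-6) + (-7)·(-1) = -134.

-134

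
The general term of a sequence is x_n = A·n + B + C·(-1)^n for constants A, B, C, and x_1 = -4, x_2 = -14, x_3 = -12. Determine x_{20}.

At n = 1, 2, 3: A + B - C = -4; 2A + B + C = -14; 3A + B - C = -12.
Subtracting the first from the second: A + 2C = -10.
Subtracting the second from the third: A - 2C = 2.
Solving: C = -3, A = -4, then B = -3.
So x_n = -4·n + (-3) + (-3)·(-1)^n; at n=20 this is -86.

-86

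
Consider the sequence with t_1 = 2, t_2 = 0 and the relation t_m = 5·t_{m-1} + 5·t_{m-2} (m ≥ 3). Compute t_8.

Compute successive terms:
t_3 = 10, t_4 = 50, t_5 = 300, t_6 = 1750, t_7 = 10250, t_8 = 60000.

60000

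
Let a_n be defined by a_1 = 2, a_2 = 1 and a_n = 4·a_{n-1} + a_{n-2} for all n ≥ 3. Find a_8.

Step forward from the initial values:
a_3 = 6; a_4 = 25; a_5 = 106; a_6 = 449; a_7 = 1902; a_8 = 8057.

8057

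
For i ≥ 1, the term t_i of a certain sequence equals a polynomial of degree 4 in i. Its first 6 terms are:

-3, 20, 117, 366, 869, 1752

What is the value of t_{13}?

1st diffs: 23, 97, 249, 503, 883.
2nd diffs: 74, 152, 254, 380.
3rd diffs: 78, 102, 126.
4th diffs: 24, 24 (constant).
Newton forward-difference form: t_i = -3 + 23·C(i-1,1) + 74·C(i-1,2) + 78·C(i-1,3) + 24·C(i-1,4).
At i = 13: i-1 = 12, so t_{13} = -3 + 276 + 4884 + 17160 + 11880 = 34197.

34197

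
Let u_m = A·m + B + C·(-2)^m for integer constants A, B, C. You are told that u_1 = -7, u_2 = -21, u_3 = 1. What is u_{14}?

At m = 1, 2, 3: A + B - 2C = -7; 2A + B + 4C = -21; 3A + B - 8C = 1.
Subtracting the first from the second: A + 6C = -14.
Subtracting the second from the third: A - 12C = 22.
Solving: C = -2, A = -2, then B = -9.
So u_m = -2·m + (-9) + (-2)·(-2)^m; at m=14 this is -32805.

-32805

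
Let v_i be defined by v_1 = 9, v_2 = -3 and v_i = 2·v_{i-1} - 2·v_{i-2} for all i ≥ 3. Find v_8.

v_3 = -24  v_4 = -42  v_5 = -36  v_6 = 12  v_7 = 96  v_8 = 168.

168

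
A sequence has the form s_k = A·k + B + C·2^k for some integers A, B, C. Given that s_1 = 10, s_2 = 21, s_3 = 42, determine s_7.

646

The three given values yield: A + B + 2C = 10; 2A + B + 4C = 21; 3A + B + 8C = 42.
Subtracting the first from the second: A + 2C = 11.
Subtracting the second from the third: A + 4C = 21.
Solving: C = 5, A = 1, then B = -1.
Hence s_7 = 1·7 + (-1) + 5·128 = 646.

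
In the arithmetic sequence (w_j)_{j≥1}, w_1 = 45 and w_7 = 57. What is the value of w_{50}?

Common difference d = (57 - 45) / (7 - 1) = 2.
w_j = 45 + (j - 1)·2.
w_{50} = 45 + 49·2 = 143.

143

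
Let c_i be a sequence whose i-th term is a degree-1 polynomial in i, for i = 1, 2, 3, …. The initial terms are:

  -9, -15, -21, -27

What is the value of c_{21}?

1st diffs: -6, -6, -6 (constant).
So c_i = -6i - 3.
Evaluating at i = 21 gives c_{21} = -129.

-129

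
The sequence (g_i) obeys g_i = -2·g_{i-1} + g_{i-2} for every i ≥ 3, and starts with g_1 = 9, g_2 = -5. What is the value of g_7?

611

Applying the relation repeatedly:
g_3 = 19;  g_4 = -43;  g_5 = 105;  g_6 = -253;  g_7 = 611.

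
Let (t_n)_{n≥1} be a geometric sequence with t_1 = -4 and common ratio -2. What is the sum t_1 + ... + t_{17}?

t_n = (-4)·(-2)^(n-1).
S = (-4)·((-2)^17 - 1)/(-2 - 1) = (-4)·(-131072 - 1)/(-3) = -174764.

-174764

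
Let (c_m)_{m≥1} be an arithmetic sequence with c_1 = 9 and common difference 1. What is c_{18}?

c_m = 9 + (m - 1)·1.
c_{18} = 9 + 17·1 = 26.

26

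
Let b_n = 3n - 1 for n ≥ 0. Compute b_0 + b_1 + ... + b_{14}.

Over n = 0..14: Σn = 105.
Total = (3)·105 + (-1)·15 = 300.

300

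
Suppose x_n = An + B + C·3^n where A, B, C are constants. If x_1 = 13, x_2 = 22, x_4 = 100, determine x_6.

754

At n = 1, 2, 4: A + B + 3C = 13; 2A + B + 9C = 22; 4A + B + 81C = 100.
Subtracting the first from the second: A + 6C = 9.
Subtracting the second from the third: 2A + 72C = 78.
Solving: C = 1, A = 3, then B = 7.
So x_n = 3·n + 7 + 1·3^n; at n=6 this is 754.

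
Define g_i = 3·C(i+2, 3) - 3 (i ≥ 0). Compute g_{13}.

1362

C(15, 3) = 455, so g_{13} = 1362.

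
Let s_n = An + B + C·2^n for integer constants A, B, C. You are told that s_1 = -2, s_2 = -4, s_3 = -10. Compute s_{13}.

At n = 1, 2, 3: A + B + 2C = -2; 2A + B + 4C = -4; 3A + B + 8C = -10.
Subtracting the first from the second: A + 2C = -2.
Subtracting the second from the third: A + 4C = -6.
Solving: C = -2, A = 2, then B = 0.
So s_n = 2·n + 0 + (-2)·2^n; at n=13 this is -16358.

-16358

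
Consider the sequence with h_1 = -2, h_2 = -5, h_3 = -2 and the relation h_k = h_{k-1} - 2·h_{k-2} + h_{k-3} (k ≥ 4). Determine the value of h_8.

Applying the relation repeatedly:
h_4 = 6; h_5 = 5; h_6 = -9; h_7 = -13; h_8 = 10.

10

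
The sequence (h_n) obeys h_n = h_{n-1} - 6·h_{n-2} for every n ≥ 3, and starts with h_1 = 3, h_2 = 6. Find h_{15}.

Iterate the recurrence:
h_3 = -12  h_4 = -48  h_5 = 24  …  h_{12} = -21288  h_{13} = -163992  h_{14} = -36264  h_{15} = 947688.

947688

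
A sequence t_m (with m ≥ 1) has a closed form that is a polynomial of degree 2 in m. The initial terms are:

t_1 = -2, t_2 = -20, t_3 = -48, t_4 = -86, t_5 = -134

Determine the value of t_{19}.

-1856

1st diffs: -18, -28, -38, -48.
2nd diffs: -10, -10, -10 (constant).
Newton forward-difference form: t_m = -2 + (-18)·C(m-1,1) + (-10)·C(m-1,2).
At m = 19: m-1 = 18, so t_{19} = -2 - 324 - 1530 = -1856.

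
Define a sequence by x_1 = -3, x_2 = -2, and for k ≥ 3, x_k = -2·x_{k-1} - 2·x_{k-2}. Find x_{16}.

Compute successive terms:
x_3 = 10, x_4 = -16, x_5 = 12, …, x_{13} = 192, x_{14} = 128, x_{15} = -640, x_{16} = 1024.

1024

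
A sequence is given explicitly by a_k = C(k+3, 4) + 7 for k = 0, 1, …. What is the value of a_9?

C(12, 4) = 495, so a_9 = 502.

502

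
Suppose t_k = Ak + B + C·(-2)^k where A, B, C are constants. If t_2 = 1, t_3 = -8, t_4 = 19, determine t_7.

Write the equations: 2A + B + 4C = 1; 3A + B - 8C = -8; 4A + B + 16C = 19.
Subtracting the first from the second: A - 12C = -9.
Subtracting the second from the third: A + 24C = 27.
Solving: C = 1, A = 3, then B = -9.
So t_k = 3·k + (-9) + 1·(-2)^k; at k=7 this is -116.

-116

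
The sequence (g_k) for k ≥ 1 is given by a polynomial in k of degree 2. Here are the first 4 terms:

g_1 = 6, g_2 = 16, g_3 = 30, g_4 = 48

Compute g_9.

198

1st diffs: 10, 14, 18.
2nd diffs: 4, 4 (constant).
Newton forward-difference form: g_k = 6 + 10·C(k-1,1) + 4·C(k-1,2).
At k = 9: k-1 = 8, so g_9 = 6 + 80 + 112 = 198.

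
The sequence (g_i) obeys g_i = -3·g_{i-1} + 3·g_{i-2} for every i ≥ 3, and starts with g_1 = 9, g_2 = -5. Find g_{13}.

23328729

Iterate the recurrence:
g_3 = 42; g_4 = -141; g_5 = 549; …; g_{10} = -428085; g_{11} = 1622997; g_{12} = -6153246; g_{13} = 23328729.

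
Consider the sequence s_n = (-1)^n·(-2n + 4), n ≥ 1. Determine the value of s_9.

14

(-1)^9 = -1; -2n + 4 at n=9 is -14; so s_9 = 14.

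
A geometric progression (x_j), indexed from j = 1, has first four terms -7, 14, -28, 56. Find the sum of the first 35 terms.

Common ratio r = -2.
x_j = (-7)·(-2)^(j-1).
S = (-7)·((-2)^35 - 1)/(-2 - 1) = (-7)·(-34359738368 - 1)/(-3) = -80172722861.

-80172722861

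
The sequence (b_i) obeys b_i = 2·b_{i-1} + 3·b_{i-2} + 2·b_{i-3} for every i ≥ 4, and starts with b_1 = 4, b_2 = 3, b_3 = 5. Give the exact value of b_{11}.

75089

Compute successive terms:
b_4 = 27;  b_5 = 75;  b_6 = 241;  b_7 = 761;  b_8 = 2395;  b_9 = 7555;  b_{10} = 23817;  b_{11} = 75089.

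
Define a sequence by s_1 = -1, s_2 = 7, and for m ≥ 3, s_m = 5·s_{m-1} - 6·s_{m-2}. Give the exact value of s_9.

56489

s_3 = 41;  s_4 = 163;  s_5 = 569;  s_6 = 1867;  s_7 = 5921;  s_8 = 18403;  s_9 = 56489.
(Characteristic roots are 3 and 2.)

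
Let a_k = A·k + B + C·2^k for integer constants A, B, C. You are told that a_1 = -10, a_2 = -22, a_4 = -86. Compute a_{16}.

-327710

Write the equations: A + B + 2C = -10; 2A + B + 4C = -22; 4A + B + 16C = -86.
Subtracting the first from the second: A + 2C = -12.
Subtracting the second from the third: 2A + 12C = -64.
Solving: C = -5, A = -2, then B = 2.
So a_k = -2·k + 2 + (-5)·2^k; at k=16 this is -327710.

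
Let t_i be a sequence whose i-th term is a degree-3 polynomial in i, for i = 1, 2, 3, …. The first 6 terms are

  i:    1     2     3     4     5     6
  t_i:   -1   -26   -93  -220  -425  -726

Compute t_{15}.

-10725

1st diffs: -25, -67, -127, -205, -301.
2nd diffs: -42, -60, -78, -96.
3rd diffs: -18, -18, -18 (constant).
Newton forward-difference form: t_i = -1 + (-25)·C(i-1,1) + (-42)·C(i-1,2) + (-18)·C(i-1,3).
At i = 15: i-1 = 14, so t_{15} = -1 - 350 - 3822 - 6552 = -10725.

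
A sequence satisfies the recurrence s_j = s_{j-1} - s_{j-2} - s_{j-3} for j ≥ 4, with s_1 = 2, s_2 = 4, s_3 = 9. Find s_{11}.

Iterate the recurrence:
s_4 = 3;  s_5 = -10;  s_6 = -22;  s_7 = -15;  s_8 = 17;  s_9 = 54;  s_{10} = 52;  s_{11} = -19.

-19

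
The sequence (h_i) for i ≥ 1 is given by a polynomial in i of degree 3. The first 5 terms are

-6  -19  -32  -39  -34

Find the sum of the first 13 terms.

3198

1st diffs: -13, -13, -7, 5.
2nd diffs: 0, 6, 12.
3rd diffs: 6, 6 (constant).
So h_i = i^3 - 6i^2 - 2i + 1.
Continuing: …, -11, 36, 113, 226, …, h_{13} = 1158.
Summing i = 1..13 (13 terms) gives 3198.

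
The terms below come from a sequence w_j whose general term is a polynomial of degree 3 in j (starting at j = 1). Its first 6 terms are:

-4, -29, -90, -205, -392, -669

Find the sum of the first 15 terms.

1st diffs: -25, -61, -115, -187, -277.
2nd diffs: -36, -54, -72, -90.
3rd diffs: -18, -18, -18 (constant).
Newton forward-difference form: w_j = -4 + (-25)·C(j-1,1) + (-36)·C(j-1,2) + (-18)·C(j-1,3).
Continuing: …, -1054, -1565, -2220, -3037, …, w_{15} = -10182.
Summing j = 1..15 (15 terms) gives -43635.

-43635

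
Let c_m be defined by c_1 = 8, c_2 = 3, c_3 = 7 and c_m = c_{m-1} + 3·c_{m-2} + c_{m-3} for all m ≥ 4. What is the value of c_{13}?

c_4 = 24  c_5 = 48  c_6 = 127  c_7 = 295  c_8 = 724  c_9 = 1736  c_{10} = 4203  c_{11} = 10135  c_{12} = 24480  c_{13} = 59088.

59088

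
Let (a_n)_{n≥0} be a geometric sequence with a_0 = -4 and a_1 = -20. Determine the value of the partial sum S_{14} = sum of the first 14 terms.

-6103515624

Common ratio r = 5.
a_n = (-4)·5^(n-0).
S = (-4)·(5^14 - 1)/(5 - 1) = (-4)·(6103515625 - 1)/(4) = -6103515624.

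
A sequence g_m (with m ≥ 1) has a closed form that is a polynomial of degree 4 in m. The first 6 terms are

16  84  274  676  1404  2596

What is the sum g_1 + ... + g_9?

27204

1st diffs: 68, 190, 402, 728, 1192.
2nd diffs: 122, 212, 326, 464.
3rd diffs: 90, 114, 138.
4th diffs: 24, 24 (constant).
Newton forward-difference form: g_m = 16 + 68·C(m-1,1) + 122·C(m-1,2) + 90·C(m-1,3) + 24·C(m-1,4).
Continuing: 4414, 7044, 10696.
Summing m = 1..9 (9 terms) gives 27204.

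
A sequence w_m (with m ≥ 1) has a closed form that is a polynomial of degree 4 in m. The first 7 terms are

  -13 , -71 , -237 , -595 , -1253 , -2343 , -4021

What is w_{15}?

-65253

1st diffs: -58, -166, -358, -658, -1090, -1678.
2nd diffs: -108, -192, -300, -432, -588.
3rd diffs: -84, -108, -132, -156.
4th diffs: -24, -24, -24 (constant).
So w_m = -m^4 - 4m^3 - 5m^2 - 3.
Evaluating at m = 15 gives w_{15} = -65253.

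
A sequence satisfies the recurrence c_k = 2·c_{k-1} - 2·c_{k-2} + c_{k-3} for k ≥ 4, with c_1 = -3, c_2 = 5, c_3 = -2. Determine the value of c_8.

Step forward from the initial values:
c_4 = -17  c_5 = -25  c_6 = -18  c_7 = -3  c_8 = 5.

5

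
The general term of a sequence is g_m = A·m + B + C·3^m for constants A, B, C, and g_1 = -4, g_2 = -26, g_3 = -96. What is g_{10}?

At m = 1, 2, 3: A + B + 3C = -4; 2A + B + 9C = -26; 3A + B + 27C = -96.
Subtracting the first from the second: A + 6C = -22.
Subtracting the second from the third: A + 18C = -70.
Solving: C = -4, A = 2, then B = 6.
So g_m = 2·m + 6 + (-4)·3^m; at m=10 this is -236170.

-236170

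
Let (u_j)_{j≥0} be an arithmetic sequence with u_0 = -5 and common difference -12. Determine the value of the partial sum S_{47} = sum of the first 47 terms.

-13207

u_j = -5 + (j - 0)·(-12).
u_{46} = -557; S = 47·(-5 + (-557))/2 = -13207.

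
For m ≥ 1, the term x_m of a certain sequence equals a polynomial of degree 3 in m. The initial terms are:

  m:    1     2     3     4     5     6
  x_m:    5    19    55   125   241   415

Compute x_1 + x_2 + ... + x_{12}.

11764

1st diffs: 14, 36, 70, 116, 174.
2nd diffs: 22, 34, 46, 58.
3rd diffs: 12, 12, 12 (constant).
Newton forward-difference form: x_m = 5 + 14·C(m-1,1) + 22·C(m-1,2) + 12·C(m-1,3).
Continuing: …, 659, 985, 1405, 1931, …, x_{12} = 3349.
Summing m = 1..12 (12 terms) gives 11764.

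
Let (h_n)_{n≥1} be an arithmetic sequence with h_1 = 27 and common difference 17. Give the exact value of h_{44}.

758

h_n = 27 + (n - 1)·17.
h_{44} = 27 + 43·17 = 758.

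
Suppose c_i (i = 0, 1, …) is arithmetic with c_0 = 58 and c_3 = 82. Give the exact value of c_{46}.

426

Common difference d = (82 - 58) / (3 - 0) = 8.
c_i = 58 + (i - 0)·8.
c_{46} = 58 + 46·8 = 426.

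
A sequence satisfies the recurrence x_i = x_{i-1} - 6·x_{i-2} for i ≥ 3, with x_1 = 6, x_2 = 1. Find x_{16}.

Applying the relation repeatedly:
x_3 = -35; x_4 = -41; x_5 = 169; …; x_{13} = -194279; x_{14} = 395071; x_{15} = 1560745; x_{16} = -809681.

-809681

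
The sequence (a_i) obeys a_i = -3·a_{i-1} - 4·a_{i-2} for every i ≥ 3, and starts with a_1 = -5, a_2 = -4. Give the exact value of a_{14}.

Applying the relation repeatedly:
a_3 = 32, a_4 = -80, a_5 = 112, …, a_{11} = 4208, a_{12} = -18704, a_{13} = 39280, a_{14} = -43024.

-43024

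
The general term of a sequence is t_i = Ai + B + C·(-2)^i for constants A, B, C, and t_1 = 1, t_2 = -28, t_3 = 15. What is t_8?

Write the equations: A + B - 2C = 1; 2A + B + 4C = -28; 3A + B - 8C = 15.
Subtracting the first from the second: A + 6C = -29.
Subtracting the second from the third: A - 12C = 43.
Solving: C = -4, A = -5, then B = -2.
Hence t_8 = -5·8 + (-2) + (-4)·256 = -1066.

-1066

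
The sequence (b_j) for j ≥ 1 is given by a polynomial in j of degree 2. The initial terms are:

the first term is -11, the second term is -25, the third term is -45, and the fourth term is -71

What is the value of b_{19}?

-1181

1st diffs: -14, -20, -26.
2nd diffs: -6, -6 (constant).
Newton forward-difference form: b_j = -11 + (-14)·C(j-1,1) + (-6)·C(j-1,2).
At j = 19: j-1 = 18, so b_{19} = -11 - 252 - 918 = -1181.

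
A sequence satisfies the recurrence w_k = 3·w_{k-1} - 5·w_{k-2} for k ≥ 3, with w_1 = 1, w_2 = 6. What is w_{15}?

-111587

Step forward from the initial values:
w_3 = 13;  w_4 = 9;  w_5 = -38;  …;  w_{12} = -2391;  w_{13} = -36863;  w_{14} = -98634;  w_{15} = -111587.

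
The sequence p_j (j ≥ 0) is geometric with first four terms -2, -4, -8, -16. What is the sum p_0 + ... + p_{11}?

Common ratio r = 2.
p_j = (-2)·2^(j-0).
S = (-2)·(2^12 - 1)/(2 - 1) = (-2)·(4096 - 1)/(1) = -8190.

-8190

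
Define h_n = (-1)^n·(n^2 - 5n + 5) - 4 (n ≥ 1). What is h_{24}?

457

(-1)^24 = 1; n^2 - 5n + 5 at n=24 is 461; so h_{24} = 457.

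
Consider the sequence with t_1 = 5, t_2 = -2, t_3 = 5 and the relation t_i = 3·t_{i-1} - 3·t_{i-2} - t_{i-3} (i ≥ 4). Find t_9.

Iterate the recurrence:
t_4 = 16;  t_5 = 35;  t_6 = 52;  t_7 = 35;  t_8 = -86;  t_9 = -415.

-415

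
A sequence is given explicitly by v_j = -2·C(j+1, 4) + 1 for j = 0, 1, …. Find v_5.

C(6, 4) = 15, so v_5 = -29.

-29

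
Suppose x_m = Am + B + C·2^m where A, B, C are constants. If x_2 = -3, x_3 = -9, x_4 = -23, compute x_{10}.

The three given values yield: 2A + B + 4C = -3; 3A + B + 8C = -9; 4A + B + 16C = -23.
Subtracting the first from the second: A + 4C = -6.
Subtracting the second from the third: A + 8C = -14.
Solving: C = -2, A = 2, then B = 1.
Therefore x_{10} = 20 + 1 + (-2)·1024 = -2027.

-2027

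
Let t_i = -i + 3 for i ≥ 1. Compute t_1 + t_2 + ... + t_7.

-7

Over i = 1..7: Σi = 28.
Total = (-1)·28 + (3)·7 = -7.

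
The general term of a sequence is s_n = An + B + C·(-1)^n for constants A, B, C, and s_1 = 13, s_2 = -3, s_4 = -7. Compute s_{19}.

At n = 1, 2, 4: A + B - C = 13; 2A + B + C = -3; 4A + B + C = -7.
Subtracting the first from the second: A + 2C = -16.
Subtracting the second from the third: 2A = -4.
Solving: C = -7, A = -2, then B = 8.
Therefore s_{19} = -38 + 8 + (-7)·(-1) = -23.

-23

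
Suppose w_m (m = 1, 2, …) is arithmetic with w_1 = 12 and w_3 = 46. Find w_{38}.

Common difference d = (46 - 12) / (3 - 1) = 17.
w_m = 12 + (m - 1)·17.
w_{38} = 12 + 37·17 = 641.

641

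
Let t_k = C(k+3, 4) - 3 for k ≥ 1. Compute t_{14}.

C(17, 4) = 2380, so t_{14} = 2377.

2377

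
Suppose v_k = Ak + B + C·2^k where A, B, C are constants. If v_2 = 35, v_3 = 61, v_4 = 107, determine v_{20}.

5243003

The three given values yield: 2A + B + 4C = 35; 3A + B + 8C = 61; 4A + B + 16C = 107.
Subtracting the first from the second: A + 4C = 26.
Subtracting the second from the third: A + 8C = 46.
Solving: C = 5, A = 6, then B = 3.
So v_k = 6·k + 3 + 5·2^k; at k=20 this is 5243003.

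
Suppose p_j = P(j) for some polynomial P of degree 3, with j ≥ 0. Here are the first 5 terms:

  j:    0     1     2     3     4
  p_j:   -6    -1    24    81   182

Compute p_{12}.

4014

1st diffs: 5, 25, 57, 101.
2nd diffs: 20, 32, 44.
3rd diffs: 12, 12 (constant).
Newton forward-difference form: p_j = -6 + 5·C(j,1) + 20·C(j,2) + 12·C(j,3).
At j = 12: j = 12, so p_{12} = -6 + 60 + 1320 + 2640 = 4014.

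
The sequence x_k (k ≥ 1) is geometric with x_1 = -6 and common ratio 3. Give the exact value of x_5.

x_k = (-6)·3^(k-1).
x_5 = (-6)·3^4 = -486.

-486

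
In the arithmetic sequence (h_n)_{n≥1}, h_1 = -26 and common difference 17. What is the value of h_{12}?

h_n = -26 + (n - 1)·17.
h_{12} = -26 + 11·17 = 161.

161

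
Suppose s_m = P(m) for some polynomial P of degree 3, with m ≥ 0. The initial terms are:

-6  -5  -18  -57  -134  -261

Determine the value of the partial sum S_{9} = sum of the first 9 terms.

1st diffs: 1, -13, -39, -77, -127.
2nd diffs: -14, -26, -38, -50.
3rd diffs: -12, -12, -12 (constant).
Newton forward-difference form: s_m = -6 + 1·C(m,1) + (-14)·C(m,2) + (-12)·C(m,3).
Continuing: -450, -713, -1062.
Summing m = 0..8 (9 terms) gives -2706.

-2706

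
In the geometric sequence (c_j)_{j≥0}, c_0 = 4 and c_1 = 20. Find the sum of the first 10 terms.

9765624

Common ratio r = 5.
c_j = 4·5^(j-0).
S = 4·(5^10 - 1)/(5 - 1) = 4·(9765625 - 1)/(4) = 9765624.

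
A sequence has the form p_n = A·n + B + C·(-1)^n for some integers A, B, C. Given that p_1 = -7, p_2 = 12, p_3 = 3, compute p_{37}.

At n = 1, 2, 3: A + B - C = -7; 2A + B + C = 12; 3A + B - C = 3.
Subtracting the first from the second: A + 2C = 19.
Subtracting the second from the third: A - 2C = -9.
Solving: C = 7, A = 5, then B = -5.
Therefore p_{37} = 185 + (-5) + 7·(-1) = 173.

173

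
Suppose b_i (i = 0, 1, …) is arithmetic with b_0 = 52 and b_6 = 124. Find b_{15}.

232

Common difference d = (124 - 52) / (6 - 0) = 12.
b_i = 52 + (i - 0)·12.
b_{15} = 52 + 15·12 = 232.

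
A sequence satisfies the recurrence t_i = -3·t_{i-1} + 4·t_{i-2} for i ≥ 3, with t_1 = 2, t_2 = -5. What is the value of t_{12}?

-5872025

Step forward from the initial values:
t_3 = 23; t_4 = -89; t_5 = 359; t_6 = -1433; t_7 = 5735; t_8 = -22937; t_9 = 91751; t_{10} = -367001; t_{11} = 1468007; t_{12} = -5872025.
(Characteristic roots are 1 and -4.)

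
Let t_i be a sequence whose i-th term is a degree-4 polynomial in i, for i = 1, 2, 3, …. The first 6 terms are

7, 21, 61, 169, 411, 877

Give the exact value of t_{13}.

1st diffs: 14, 40, 108, 242, 466.
2nd diffs: 26, 68, 134, 224.
3rd diffs: 42, 66, 90.
4th diffs: 24, 24 (constant).
Newton forward-difference form: t_i = 7 + 14·C(i-1,1) + 26·C(i-1,2) + 42·C(i-1,3) + 24·C(i-1,4).
At i = 13: i-1 = 12, so t_{13} = 7 + 168 + 1716 + 9240 + 11880 = 23011.

23011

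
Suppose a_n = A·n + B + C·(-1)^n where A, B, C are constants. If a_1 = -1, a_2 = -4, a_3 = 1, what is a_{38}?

32

Plug in n = 1, 2, 3: A + B - C = -1; 2A + B + C = -4; 3A + B - C = 1.
Subtracting the first from the second: A + 2C = -3.
Subtracting the second from the third: A - 2C = 5.
Solving: C = -2, A = 1, then B = -4.
So a_n = 1·n + (-4) + (-2)·(-1)^n; at n=38 this is 32.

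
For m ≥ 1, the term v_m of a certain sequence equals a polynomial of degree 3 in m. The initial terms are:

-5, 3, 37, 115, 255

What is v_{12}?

4483

1st diffs: 8, 34, 78, 140.
2nd diffs: 26, 44, 62.
3rd diffs: 18, 18 (constant).
So v_m = 3m^3 - 5m^2 + 2m - 5.
Evaluating at m = 12 gives v_{12} = 4483.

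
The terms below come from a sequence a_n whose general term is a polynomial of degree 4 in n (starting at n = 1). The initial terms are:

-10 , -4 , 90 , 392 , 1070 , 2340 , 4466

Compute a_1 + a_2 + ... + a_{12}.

1st diffs: 6, 94, 302, 678, 1270, 2126.
2nd diffs: 88, 208, 376, 592, 856.
3rd diffs: 120, 168, 216, 264.
4th diffs: 48, 48, 48 (constant).
So a_n = 2n^4 - 6n^2 - 6n.
Continuing: …, 7760, 12582, 19340, 28490, …, a_{12} = 40536.
Summing n = 1..12 (12 terms) gives 117052.

117052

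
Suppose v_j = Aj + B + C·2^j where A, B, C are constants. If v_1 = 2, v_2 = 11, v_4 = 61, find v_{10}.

At j = 1, 2, 4: A + B + 2C = 2; 2A + B + 4C = 11; 4A + B + 16C = 61.
Subtracting the first from the second: A + 2C = 9.
Subtracting the second from the third: 2A + 12C = 50.
Solving: C = 4, A = 1, then B = -7.
So v_j = 1·j + (-7) + 4·2^j; at j=10 this is 4099.

4099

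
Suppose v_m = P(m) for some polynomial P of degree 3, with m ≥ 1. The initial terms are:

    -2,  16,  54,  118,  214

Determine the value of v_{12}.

1st diffs: 18, 38, 64, 96.
2nd diffs: 20, 26, 32.
3rd diffs: 6, 6 (constant).
Newton forward-difference form: v_m = -2 + 18·C(m-1,1) + 20·C(m-1,2) + 6·C(m-1,3).
At m = 12: m-1 = 11, so v_{12} = -2 + 198 + 1100 + 990 = 2286.

2286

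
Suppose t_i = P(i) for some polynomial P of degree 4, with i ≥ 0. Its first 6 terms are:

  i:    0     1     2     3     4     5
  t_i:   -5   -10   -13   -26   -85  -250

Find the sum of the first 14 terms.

-59857

1st diffs: -5, -3, -13, -59, -165.
2nd diffs: 2, -10, -46, -106.
3rd diffs: -12, -36, -60.
4th diffs: -24, -24 (constant).
So t_i = -i^4 + 4i^3 - 4i^2 - 4i - 5.
Continuing: …, -605, -1258, -2341, -4010, …, t_{13} = -20506.
Summing i = 0..13 (14 terms) gives -59857.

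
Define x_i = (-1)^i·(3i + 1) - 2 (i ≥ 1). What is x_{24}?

(-1)^24 = 1; 3i + 1 at i=24 is 73; so x_{24} = 71.

71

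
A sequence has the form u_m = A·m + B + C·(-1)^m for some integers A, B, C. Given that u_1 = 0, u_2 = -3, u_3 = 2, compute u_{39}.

At m = 1, 2, 3: A + B - C = 0; 2A + B + C = -3; 3A + B - C = 2.
Subtracting the first from the second: A + 2C = -3.
Subtracting the second from the third: A - 2C = 5.
Solving: C = -2, A = 1, then B = -3.
Hence u_{39} = 1·39 + (-3) + (-2)·(-1) = 38.

38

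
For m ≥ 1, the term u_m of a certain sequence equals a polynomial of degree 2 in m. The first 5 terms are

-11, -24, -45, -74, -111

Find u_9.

-339

1st diffs: -13, -21, -29, -37.
2nd diffs: -8, -8, -8 (constant).
So u_m = -4m^2 - m - 6.
Evaluating at m = 9 gives u_9 = -339.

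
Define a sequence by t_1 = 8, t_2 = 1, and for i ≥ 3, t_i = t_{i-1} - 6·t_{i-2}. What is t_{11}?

20389

Applying the relation repeatedly:
t_3 = -47;  t_4 = -53;  t_5 = 229;  t_6 = 547;  t_7 = -827;  t_8 = -4109;  t_9 = 853;  t_{10} = 25507;  t_{11} = 20389.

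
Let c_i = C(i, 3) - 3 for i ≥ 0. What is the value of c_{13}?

C(13, 3) = 286, so c_{13} = 283.

283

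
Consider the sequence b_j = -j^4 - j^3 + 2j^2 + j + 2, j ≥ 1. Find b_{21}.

-202837

b_{21} = -1·21^4 - 1·21^3 + 2·21^2 + 1·21 + 2 = -202837.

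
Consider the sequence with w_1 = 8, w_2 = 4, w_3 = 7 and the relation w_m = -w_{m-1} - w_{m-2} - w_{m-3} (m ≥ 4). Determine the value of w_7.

7

Step forward from the initial values:
w_4 = -19;  w_5 = 8;  w_6 = 4;  w_7 = 7.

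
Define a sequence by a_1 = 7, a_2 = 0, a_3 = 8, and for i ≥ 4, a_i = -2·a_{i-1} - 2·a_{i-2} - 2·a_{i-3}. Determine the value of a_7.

60

a_4 = -30, a_5 = 44, a_6 = -44, a_7 = 60.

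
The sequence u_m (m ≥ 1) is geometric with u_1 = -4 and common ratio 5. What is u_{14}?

u_m = (-4)·5^(m-1).
u_{14} = (-4)·5^13 = -4882812500.

-4882812500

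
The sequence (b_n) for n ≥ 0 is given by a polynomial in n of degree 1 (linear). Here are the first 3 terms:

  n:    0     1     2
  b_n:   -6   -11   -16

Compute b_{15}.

-81

1st diffs: -5, -5 (constant).
So b_n = -5n - 6.
Evaluating at n = 15 gives b_{15} = -81.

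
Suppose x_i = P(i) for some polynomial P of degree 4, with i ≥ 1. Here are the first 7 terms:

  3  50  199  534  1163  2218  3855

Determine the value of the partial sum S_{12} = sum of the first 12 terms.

1st diffs: 47, 149, 335, 629, 1055, 1637.
2nd diffs: 102, 186, 294, 426, 582.
3rd diffs: 84, 108, 132, 156.
4th diffs: 24, 24, 24 (constant).
Newton forward-difference form: x_i = 3 + 47·C(i-1,1) + 102·C(i-1,2) + 84·C(i-1,3) + 24·C(i-1,4).
Continuing: …, 6254, 9619, 14178, 20183, …, x_{12} = 27910.
Summing i = 1..12 (12 terms) gives 86166.

86166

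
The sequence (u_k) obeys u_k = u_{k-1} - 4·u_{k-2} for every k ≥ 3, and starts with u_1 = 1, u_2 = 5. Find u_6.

Applying the relation repeatedly:
u_3 = 1;  u_4 = -19;  u_5 = -23;  u_6 = 53.

53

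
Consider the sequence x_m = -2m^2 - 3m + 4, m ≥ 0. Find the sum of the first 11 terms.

Over m = 0..10: Σm = 55, Σm² = 385.
Total = (-2)·385 + (-3)·55 + (4)·11 = -891.

-891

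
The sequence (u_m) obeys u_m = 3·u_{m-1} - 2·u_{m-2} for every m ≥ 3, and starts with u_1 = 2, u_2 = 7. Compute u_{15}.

u_3 = 17;  u_4 = 37;  u_5 = 77;  …;  u_{12} = 10237;  u_{13} = 20477;  u_{14} = 40957;  u_{15} = 81917.
(Characteristic roots are 2 and 1.)

81917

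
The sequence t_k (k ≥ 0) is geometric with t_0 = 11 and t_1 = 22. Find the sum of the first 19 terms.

5767157

Common ratio r = 2.
t_k = 11·2^(k-0).
S = 11·(2^19 - 1)/(2 - 1) = 11·(524288 - 1)/(1) = 5767157.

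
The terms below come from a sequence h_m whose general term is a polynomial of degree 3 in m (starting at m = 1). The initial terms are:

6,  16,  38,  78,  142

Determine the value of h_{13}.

1st diffs: 10, 22, 40, 64.
2nd diffs: 12, 18, 24.
3rd diffs: 6, 6 (constant).
Newton forward-difference form: h_m = 6 + 10·C(m-1,1) + 12·C(m-1,2) + 6·C(m-1,3).
At m = 13: m-1 = 12, so h_{13} = 6 + 120 + 792 + 1320 = 2238.

2238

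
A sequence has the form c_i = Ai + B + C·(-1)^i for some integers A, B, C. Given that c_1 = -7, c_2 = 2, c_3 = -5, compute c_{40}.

The three given values yield: A + B - C = -7; 2A + B + C = 2; 3A + B - C = -5.
Subtracting the first from the second: A + 2C = 9.
Subtracting the second from the third: A - 2C = -7.
Solving: C = 4, A = 1, then B = -4.
Therefore c_{40} = 40 + (-4) + 4·1 = 40.

40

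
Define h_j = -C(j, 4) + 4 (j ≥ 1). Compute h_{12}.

C(12, 4) = 495, so h_{12} = -491.

-491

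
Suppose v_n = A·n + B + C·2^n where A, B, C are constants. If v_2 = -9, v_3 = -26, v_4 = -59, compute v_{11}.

-8194

Write the equations: 2A + B + 4C = -9; 3A + B + 8C = -26; 4A + B + 16C = -59.
Subtracting the first from the second: A + 4C = -17.
Subtracting the second from the third: A + 8C = -33.
Solving: C = -4, A = -1, then B = 9.
Therefore v_{11} = -11 + 9 + (-4)·2048 = -8194.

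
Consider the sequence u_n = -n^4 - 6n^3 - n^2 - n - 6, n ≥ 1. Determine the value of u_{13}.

-41931

u_{13} = -1·13^4 - 6·13^3 - 1·13^2 - 1·13 - 6 = -41931.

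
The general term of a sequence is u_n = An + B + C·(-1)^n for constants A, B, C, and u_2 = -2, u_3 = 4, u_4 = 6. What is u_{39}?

The three given values yield: 2A + B + C = -2; 3A + B - C = 4; 4A + B + C = 6.
Subtracting the first from the second: A - 2C = 6.
Subtracting the second from the third: A + 2C = 2.
Solving: C = -1, A = 4, then B = -9.
Hence u_{39} = 4·39 + (-9) + (-1)·(-1) = 148.

148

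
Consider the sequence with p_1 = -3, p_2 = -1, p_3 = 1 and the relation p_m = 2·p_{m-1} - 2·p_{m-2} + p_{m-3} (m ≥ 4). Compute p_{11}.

-1

Applying the relation repeatedly:
p_4 = 1, p_5 = -1, p_6 = -3, p_7 = -3, p_8 = -1, p_9 = 1, p_{10} = 1, p_{11} = -1.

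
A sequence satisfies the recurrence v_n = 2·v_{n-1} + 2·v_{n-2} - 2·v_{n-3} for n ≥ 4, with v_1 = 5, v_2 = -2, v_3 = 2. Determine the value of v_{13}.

v_4 = -10, v_5 = -12, v_6 = -48, v_7 = -100, v_8 = -272, v_9 = -648, v_{10} = -1640, v_{11} = -4032, v_{12} = -10048, v_{13} = -24880.

-24880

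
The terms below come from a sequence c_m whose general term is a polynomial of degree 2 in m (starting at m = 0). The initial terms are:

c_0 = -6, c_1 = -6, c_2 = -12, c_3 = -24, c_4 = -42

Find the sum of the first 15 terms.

-2820

1st diffs: 0, -6, -12, -18.
2nd diffs: -6, -6, -6 (constant).
Newton forward-difference form: c_m = -6 + (-6)·C(m,2).
Continuing: …, -66, -96, -132, -174, …, c_{14} = -552.
Summing m = 0..14 (15 terms) gives -2820.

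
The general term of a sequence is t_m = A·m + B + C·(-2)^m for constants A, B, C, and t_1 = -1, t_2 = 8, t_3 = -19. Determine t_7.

Plug in m = 1, 2, 3: A + B - 2C = -1; 2A + B + 4C = 8; 3A + B - 8C = -19.
Subtracting the first from the second: A + 6C = 9.
Subtracting the second from the third: A - 12C = -27.
Solving: C = 2, A = -3, then B = 6.
Therefore t_7 = -21 + 6 + 2·(-128) = -271.

-271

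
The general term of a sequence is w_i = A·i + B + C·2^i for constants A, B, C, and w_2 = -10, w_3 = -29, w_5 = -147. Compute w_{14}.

At i = 2, 3, 5: 2A + B + 4C = -10; 3A + B + 8C = -29; 5A + B + 32C = -147.
Subtracting the first from the second: A + 4C = -19.
Subtracting the second from the third: 2A + 24C = -118.
Solving: C = -5, A = 1, then B = 8.
So w_i = 1·i + 8 + (-5)·2^i; at i=14 this is -81898.

-81898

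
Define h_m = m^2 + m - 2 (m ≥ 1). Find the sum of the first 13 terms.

884

Over m = 1..13: Σm = 91, Σm² = 819.
Total = (1)·819 + (1)·91 + (-2)·13 = 884.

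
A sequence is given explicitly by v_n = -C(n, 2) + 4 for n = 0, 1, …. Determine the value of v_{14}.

C(14, 2) = 91, so v_{14} = -87.

-87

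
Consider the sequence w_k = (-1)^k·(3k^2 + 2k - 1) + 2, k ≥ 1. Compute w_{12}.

(-1)^12 = 1; 3k^2 + 2k - 1 at k=12 is 455; so w_{12} = 457.

457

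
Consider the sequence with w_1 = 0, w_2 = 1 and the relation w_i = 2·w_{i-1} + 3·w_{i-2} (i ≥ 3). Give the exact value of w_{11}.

14762

Compute successive terms:
w_3 = 2;  w_4 = 7;  w_5 = 20;  w_6 = 61;  w_7 = 182;  w_8 = 547;  w_9 = 1640;  w_{10} = 4921;  w_{11} = 14762.
(Characteristic roots are 3 and -1.)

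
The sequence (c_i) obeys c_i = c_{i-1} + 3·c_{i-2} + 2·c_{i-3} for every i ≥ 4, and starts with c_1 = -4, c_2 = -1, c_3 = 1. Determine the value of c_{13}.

Compute successive terms:
c_4 = -10, c_5 = -9, c_6 = -37, c_7 = -84, c_8 = -213, c_9 = -539, c_{10} = -1346, c_{11} = -3389, c_{12} = -8505, c_{13} = -21364.

-21364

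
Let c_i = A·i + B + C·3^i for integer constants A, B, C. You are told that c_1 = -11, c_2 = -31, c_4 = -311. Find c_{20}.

At i = 1, 2, 4: A + B + 3C = -11; 2A + B + 9C = -31; 4A + B + 81C = -311.
Subtracting the first from the second: A + 6C = -20.
Subtracting the second from the third: 2A + 72C = -280.
Solving: C = -4, A = 4, then B = -3.
So c_i = 4·i + (-3) + (-4)·3^i; at i=20 this is -13947137527.

-13947137527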